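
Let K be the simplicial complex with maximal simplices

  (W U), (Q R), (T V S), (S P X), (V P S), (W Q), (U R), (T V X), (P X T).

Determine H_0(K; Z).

H_0 ≅ Z^2.

Fix the vertex order P < Q < R < S < T < U < V < W < X and write every simplex with vertices in increasing order. Then dim K = 2 and the simplices of K are:

  0-simplices (9): P, Q, R, S, T, U, V, W, X
  1-simplices (14): PS, PT, PV, PX, QR, QW, RU, ST, SV, SX, TV, TX, UW, VX
  2-simplices (5): PSV, PSX, PTX, STV, TVX

giving chain groups C_0 ≅ Z^9, C_1 ≅ Z^14, C_2 ≅ Z^5.

The boundary map ∂_1: C_1 → C_0 sends each edge [p,q] (with p < q) to q − p.
As a 9×14 matrix over Z this has rank 7, with invariant factors (1,1,1,1,1,1,1).

∂_2: C_2 → C_1 sends each 2-simplex [p,q,r] to [q,r] − [p,r] + [p,q]. For instance
  ∂PSX = SX − PX + PS,
  ∂PSV = SV − PV + PS.
The 14×5 boundary matrix has rank 5 and Smith normal form diag(1,1,1,1,1).

Computing H_k = (kernel of ∂_k) / (image of ∂_{k+1}):

  H_0: rank C_0 − rank ∂_1 = 9 − 7 = 2, and the invariant factors of ∂_1 are all 1, so H_0 ≅ Z^2.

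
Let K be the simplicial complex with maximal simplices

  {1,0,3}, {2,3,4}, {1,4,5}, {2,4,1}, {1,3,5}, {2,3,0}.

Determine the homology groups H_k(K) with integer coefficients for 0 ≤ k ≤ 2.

We work with the vertex ordering 0 < 1 < 2 < 3 < 4 < 5. The simplices of K, each written with vertices in increasing order, are:

  0-simplices (6): [0], [1], [2], [3], [4], [5]
  1-simplices (12): [0,1], [0,2], [0,3], [1,2], [1,3], [1,4], [1,5], [2,3], [2,4], [3,4], [3,5], [4,5]
  2-simplices (6): [0,1,3], [0,2,3], [1,2,4], [1,3,5], [1,4,5], [2,3,4]

so the chain groups are C_0 ≅ Z^6, C_1 ≅ Z^12, C_2 ≅ Z^6.

Boundary ∂_1: C_1 → C_0 is given by ∂[p,q] = [q] − [p].
The 6×12 boundary matrix has rank 5 and Smith normal form diag(1,1,1,1,1).

∂_2: C_2 → C_1 acts by ∂[p,q,r] = [q,r] − [p,r] + [p,q]. For instance
  ∂[0,2,3] = [2,3] − [0,3] + [0,2],
  ∂[1,4,5] = [4,5] − [1,5] + [1,4].
As a 12×6 matrix over Z this has rank 6, with invariant factors (1,1,1,1,1,1).

Reading off H_k = ker ∂_k / im ∂_{k+1}:

  H_0: rank C_0 − rank ∂_1 = 6 − 5 = 1, and the invariant factors of ∂_1 are all 1, so H_0 ≅ Z.
  H_1: rank ker ∂_1 − rank ∂_2 = (12 − 5) − 6 = 1, and the invariant factors of ∂_2 are all 1, so H_1 ≅ Z.
  H_2: rank ker ∂_2 − rank ∂_3 = (6 − 6) − 0 = 0, and there is no ∂_3, so H_2 ≅ 0.

As a check, the Euler characteristic is 6 − 12 + 6 = 0, which agrees with 1 − 1 + 0 = 0.

H_0 = Z,  H_1 = Z,  H_2 = 0.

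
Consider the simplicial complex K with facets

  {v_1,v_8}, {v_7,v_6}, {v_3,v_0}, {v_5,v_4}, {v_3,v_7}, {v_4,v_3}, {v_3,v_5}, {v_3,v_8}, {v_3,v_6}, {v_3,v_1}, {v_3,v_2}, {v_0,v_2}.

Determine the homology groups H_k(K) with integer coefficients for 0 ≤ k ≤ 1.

We work with the vertex ordering v_0 < v_1 < v_2 < v_3 < v_4 < v_5 < v_6 < v_7 < v_8. The simplices of K, each written with vertices in increasing order, are:

  0-simplices (9): [v_0], [v_1], [v_2], [v_3], [v_4], [v_5], [v_6], [v_7], [v_8]
  1-simplices (12): [v_0,v_2], [v_0,v_3], [v_1,v_3], [v_1,v_8], [v_2,v_3], [v_3,v_4], [v_3,v_5], [v_3,v_6], [v_3,v_7], [v_3,v_8], [v_4,v_5], [v_6,v_7]

giving chain groups C_0 ≅ Z^9, C_1 ≅ Z^12.

Boundary ∂_1: C_1 → C_0 sends each edge [p,q] (with p < q) to q − p.
The 9×12 boundary matrix has rank 8 and Smith normal form diag(1,1,1,1,1,1,1,1).

From H_k ≅ ker(∂_k) / im(∂_{k+1}) we obtain:

  H_0: rank C_0 − rank ∂_1 = 9 − 8 = 1, and the invariant factors of ∂_1 are all 1, so H_0 ≅ Z.
  H_1: rank ker ∂_1 − rank ∂_2 = (12 − 8) − 0 = 4, and there is no ∂_2, so H_1 ≅ Z^4.

H_0 ≅ Z,  H_1 ≅ Z^4.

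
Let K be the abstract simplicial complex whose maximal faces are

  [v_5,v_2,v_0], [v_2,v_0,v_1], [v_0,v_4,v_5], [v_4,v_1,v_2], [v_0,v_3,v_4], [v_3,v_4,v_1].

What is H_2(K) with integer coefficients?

H_2 ≅ 0.

Order the vertices as v_0 < v_1 < v_2 < v_3 < v_4 < v_5. Listing each simplex with vertices in this order, K has dimension 2 with simplices:

  0-simplices (6): [v_0], [v_1], [v_2], [v_3], [v_4], [v_5]
  1-simplices (12): [v_0,v_1], [v_0,v_2], [v_0,v_3], [v_0,v_4], [v_0,v_5], [v_1,v_2], [v_1,v_3], [v_1,v_4], [v_2,v_4], [v_2,v_5], [v_3,v_4], [v_4,v_5]
  2-simplices (6): [v_0,v_1,v_2], [v_0,v_2,v_5], [v_0,v_3,v_4], [v_0,v_4,v_5], [v_1,v_2,v_4], [v_1,v_3,v_4]

so the chain groups are C_0 ≅ Z^6, C_1 ≅ Z^12, C_2 ≅ Z^6.

Boundary ∂_1: C_1 → C_0 maps an edge to its endpoints' difference, ∂[p,q] = q − p.
The resulting 6×12 matrix has rank 5, and its Smith normal form has invariant factors (1,1,1,1,1).

The boundary map ∂_2: C_2 → C_1 acts by ∂[p,q,r] = [q,r] − [p,r] + [p,q]. For instance
  ∂[v_0,v_2,v_5] = [v_2,v_5] − [v_0,v_5] + [v_0,v_2],
  ∂[v_0,v_3,v_4] = [v_3,v_4] − [v_0,v_4] + [v_0,v_3].
The 12×6 boundary matrix has rank 6 and Smith normal form diag(1,1,1,1,1,1).

Computing H_k = (kernel of ∂_k) / (image of ∂_{k+1}):

  H_2: rank ker ∂_2 − rank ∂_3 = (6 − 6) − 0 = 0, and there is no ∂_3, so H_2 = 0.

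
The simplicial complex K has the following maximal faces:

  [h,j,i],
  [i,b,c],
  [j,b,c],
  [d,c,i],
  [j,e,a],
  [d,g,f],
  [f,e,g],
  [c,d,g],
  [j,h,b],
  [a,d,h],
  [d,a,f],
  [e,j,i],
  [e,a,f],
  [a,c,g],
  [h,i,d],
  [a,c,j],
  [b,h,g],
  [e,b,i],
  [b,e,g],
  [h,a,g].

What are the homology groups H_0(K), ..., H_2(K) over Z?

H_0 = Z,  H_1 = Z ⊕ Z/2Z,  H_2 = 0.

Order the vertices as a < b < c < d < e < f < g < h < i < j. Listing each simplex with vertices in this order, K has dimension 2 with simplices:

  0-simplices (10): a, b, c, d, e, f, g, h, i, j
  1-simplices (30): ac, ad, ae, af, ag, ah, aj, bc, be, bg, bh, bi, bj, cd, cg, ci, cj, df, dg, dh, di, ef, eg, ei, ej, fg, gh, hi, hj, ij
  2-simplices (20): acg, acj, adf, adh, aef, aej, agh, bci, bcj, beg, bei, bgh, bhj, cdg, cdi, dfg, dhi, efg, eij, hij

Hence C_0 ≅ Z^10, C_1 ≅ Z^30, C_2 ≅ Z^20.

The boundary map ∂_1: C_1 → C_0 maps an edge to its endpoints' difference, ∂[p,q] = q − p.
The 10×30 boundary matrix has rank 9 and Smith normal form diag(1,1,1,1,1,1,1,1,1).

Boundary ∂_2: C_2 → C_1 acts by ∂[p,q,r] = [q,r] − [p,r] + [p,q]. For instance
  ∂bgh = gh − bh + bg,
  ∂acj = cj − aj + ac.
This gives a 30×20 integer matrix of rank 20; reducing to Smith normal form yields diagonal entries (1,1,1,1,1,1,1,1,1,1,1,1,1,1,1,1,1,1,1,2).

Reading off H_k = ker ∂_k / im ∂_{k+1}:

  H_0: rank C_0 − rank ∂_1 = 10 − 9 = 1, and the invariant factors of ∂_1 are all 1, so H_0 ≅ Z.
  H_1: rank ker ∂_1 − rank ∂_2 = (30 − 9) − 20 = 1, and ∂_2 has invariant factor 2 > 1, so H_1 ≅ Z ⊕ Z/2Z.
  H_2: rank ker ∂_2 − rank ∂_3 = (20 − 20) − 0 = 0, and there is no ∂_3, so H_2 ≅ 0.

As a check, the Euler characteristic is 10 − 30 + 20 = 0, which agrees with 1 − 1 + 0 = 0.
(K is a triangulation of the Klein bottle.)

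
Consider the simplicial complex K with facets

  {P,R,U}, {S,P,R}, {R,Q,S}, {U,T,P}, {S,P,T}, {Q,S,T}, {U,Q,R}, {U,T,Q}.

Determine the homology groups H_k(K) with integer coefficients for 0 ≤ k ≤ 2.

K has 6 vertices, 12 edges, 8 triangles.
rank ∂_0 = 0, rank ∂_1 = 5 ⇒ b_0 = 6 − 0 − 5 = 1; all invariant factors of ∂_1 are 1 so no torsion. So H_0 = Z.
rank ∂_1 = 5, rank ∂_2 = 7 ⇒ b_1 = 12 − 5 − 7 = 0; all invariant factors of ∂_2 are 1 so no torsion. So H_1 = 0.
rank ∂_2 = 7, rank ∂_3 = 0 ⇒ b_2 = 8 − 7 − 0 = 1. So H_2 = Z.

H_0 = Z,  H_1 = 0,  H_2 = Z.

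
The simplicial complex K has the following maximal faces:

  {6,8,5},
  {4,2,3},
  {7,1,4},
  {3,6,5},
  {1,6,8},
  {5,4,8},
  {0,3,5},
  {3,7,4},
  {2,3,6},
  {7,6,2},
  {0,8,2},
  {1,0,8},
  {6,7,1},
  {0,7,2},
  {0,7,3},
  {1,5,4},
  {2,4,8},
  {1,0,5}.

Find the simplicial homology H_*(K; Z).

H_0 = Z,  H_1 = Z ⊕ Z/2Z,  H_2 = 0.

Fix the vertex order 0 < 1 < 2 < 3 < 4 < 5 < 6 < 7 < 8 and write every simplex with vertices in increasing order. Then dim K = 2 and the simplices of K are:

  0-simplices (9): [0], [1], [2], [3], [4], [5], [6], [7], [8]
  1-simplices (27): (27 of them)
  2-simplices (18): [0,1,5], [0,1,8], [0,2,7], [0,2,8], [0,3,5], [0,3,7], [1,4,5], [1,4,7], [1,6,7], [1,6,8], [2,3,4], [2,3,6], [2,4,8], [2,6,7], [3,4,7], [3,5,6], [4,5,8], [5,6,8]

Hence C_0 ≅ Z^9, C_1 ≅ Z^27, C_2 ≅ Z^18.

Boundary ∂_1: C_1 → C_0 is given by ∂[p,q] = [q] − [p].
As a 9×27 matrix over Z this has rank 8, with invariant factors (1,1,1,1,1,1,1,1).

Boundary ∂_2: C_2 → C_1 sends each 2-simplex [p,q,r] to [q,r] − [p,r] + [p,q]. For instance
  ∂[3,5,6] = [5,6] − [3,6] + [3,5],
  ∂[3,4,7] = [4,7] − [3,7] + [3,4].
As a 27×18 matrix over Z this has rank 18, with invariant factors (1,1,1,1,1,1,1,1,1,1,1,1,1,1,1,1,1,2).

From H_k ≅ ker(∂_k) / im(∂_{k+1}) we obtain:

  H_0: rank C_0 − rank ∂_1 = 9 − 8 = 1, and the invariant factors of ∂_1 are all 1, so H_0 = Z.
  H_1: rank ker ∂_1 − rank ∂_2 = (27 − 8) − 18 = 1, and ∂_2 has invariant factor 2 > 1, so H_1 = Z ⊕ Z/2Z.
  H_2: rank ker ∂_2 − rank ∂_3 = (18 − 18) − 0 = 0, and there is no ∂_3, so H_2 = 0.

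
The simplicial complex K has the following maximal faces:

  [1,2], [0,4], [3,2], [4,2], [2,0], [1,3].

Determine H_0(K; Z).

H_0 ≅ Z.

K has 5 vertices, 6 edges.
rank ∂_0 = 0, rank ∂_1 = 4 ⇒ b_0 = 5 − 0 − 4 = 1; all invariant factors of ∂_1 are 1 so no torsion. So H_0 = Z.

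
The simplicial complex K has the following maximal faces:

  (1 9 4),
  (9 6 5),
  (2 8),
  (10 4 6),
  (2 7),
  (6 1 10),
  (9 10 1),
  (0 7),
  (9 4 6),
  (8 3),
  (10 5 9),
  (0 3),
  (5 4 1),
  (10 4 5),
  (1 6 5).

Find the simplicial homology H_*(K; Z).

K has 11 vertices, 20 edges, 10 triangles.
rank ∂_0 = 0, rank ∂_1 = 9 ⇒ b_0 = 11 − 0 − 9 = 2; all invariant factors of ∂_1 are 1 so no torsion. So H_0 = Z^2.
rank ∂_1 = 9, rank ∂_2 = 10 ⇒ b_1 = 20 − 9 − 10 = 1; ∂_2 has invariant factor(s) [2] giving torsion. So H_1 = Z ⊕ Z/2.
rank ∂_2 = 10, rank ∂_3 = 0 ⇒ b_2 = 10 − 10 − 0 = 0. So H_2 = 0.

H_0 ≅ Z^2,  H_1 ≅ Z ⊕ Z/2,  H_2 = 0.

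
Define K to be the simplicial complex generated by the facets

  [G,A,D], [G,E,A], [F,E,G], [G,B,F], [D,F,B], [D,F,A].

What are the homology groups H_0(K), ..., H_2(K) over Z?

H_0 = Z,  H_1 = Z,  H_2 = 0.

Take the total order A < B < D < E < F < G on the vertex set. Then K (dimension 2) consists of the simplices:

  0-simplices (6): A, B, D, E, F, G
  1-simplices (12): AD, AE, AF, AG, BD, BF, BG, DF, DG, EF, EG, FG
  2-simplices (6): ADF, ADG, AEG, BDF, BFG, EFG

so the chain groups are C_0 ≅ Z^6, C_1 ≅ Z^12, C_2 ≅ Z^6.

The boundary map ∂_1: C_1 → C_0 sends each edge [p,q] (with p < q) to q − p.
The resulting 6×12 matrix has rank 5, and its Smith normal form has invariant factors (1,1,1,1,1).

The boundary map ∂_2: C_2 → C_1 acts by ∂[p,q,r] = [q,r] − [p,r] + [p,q]. For instance
  ∂ADG = DG − AG + AD,
  ∂EFG = FG − EG + EF.
The 12×6 boundary matrix has rank 6 and Smith normal form diag(1,1,1,1,1,1).

From H_k ≅ ker(∂_k) / im(∂_{k+1}) we obtain:

  H_0: rank C_0 − rank ∂_1 = 6 − 5 = 1, and the invariant factors of ∂_1 are all 1, so H_0 = Z.
  H_1: rank ker ∂_1 − rank ∂_2 = (12 − 5) − 6 = 1, and the invariant factors of ∂_2 are all 1, so H_1 = Z.
  H_2: rank ker ∂_2 − rank ∂_3 = (6 − 6) − 0 = 0, and there is no ∂_3, so H_2 = 0.

As a check, the Euler characteristic is 6 − 12 + 6 = 0, which agrees with 1 − 1 + 0 = 0.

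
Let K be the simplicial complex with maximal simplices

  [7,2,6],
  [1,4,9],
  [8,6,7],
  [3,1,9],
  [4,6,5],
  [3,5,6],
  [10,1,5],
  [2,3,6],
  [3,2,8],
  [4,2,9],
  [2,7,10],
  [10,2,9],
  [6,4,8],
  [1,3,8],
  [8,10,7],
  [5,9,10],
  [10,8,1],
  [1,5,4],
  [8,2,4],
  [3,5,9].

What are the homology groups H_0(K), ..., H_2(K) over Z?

H_0 ≅ Z,  H_1 ≅ Z ⊕ Z/2,  H_2 = 0.

K has 10 vertices, 30 edges, 20 triangles.
rank ∂_0 = 0, rank ∂_1 = 9 ⇒ b_0 = 10 − 0 − 9 = 1; all invariant factors of ∂_1 are 1 so no torsion. So H_0 = Z.
rank ∂_1 = 9, rank ∂_2 = 20 ⇒ b_1 = 30 − 9 − 20 = 1; ∂_2 has invariant factor(s) [2] giving torsion. So H_1 = Z ⊕ Z/2.
rank ∂_2 = 20, rank ∂_3 = 0 ⇒ b_2 = 20 − 20 − 0 = 0. So H_2 = 0.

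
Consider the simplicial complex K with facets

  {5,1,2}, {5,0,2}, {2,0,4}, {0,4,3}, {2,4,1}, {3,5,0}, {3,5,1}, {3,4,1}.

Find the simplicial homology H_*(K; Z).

H_0 = Z,  H_1 = 0,  H_2 = Z.

Take the total order 0 < 1 < 2 < 3 < 4 < 5 on the vertex set. Then K (dimension 2) consists of the simplices:

  0-simplices (6): [0], [1], [2], [3], [4], [5]
  1-simplices (12): [0,2], [0,3], [0,4], [0,5], [1,2], [1,3], [1,4], [1,5], [2,4], [2,5], [3,4], [3,5]
  2-simplices (8): [0,2,4], [0,2,5], [0,3,4], [0,3,5], [1,2,4], [1,2,5], [1,3,4], [1,3,5]

Hence C_0 ≅ Z^6, C_1 ≅ Z^12, C_2 ≅ Z^8.

Boundary ∂_1: C_1 → C_0 sends each edge [p,q] (with p < q) to q − p. For instance
  ∂[2,5] = [5] − [2].
This gives a 6×12 integer matrix of rank 5; reducing to Smith normal form yields diagonal entries (1,1,1,1,1).

Boundary ∂_2: C_2 → C_1 sends each 2-simplex [p,q,r] to [q,r] − [p,r] + [p,q]. For instance
  ∂[1,2,5] = [2,5] − [1,5] + [1,2],
  ∂[1,3,4] = [3,4] − [1,4] + [1,3].
This gives a 12×8 integer matrix of rank 7; reducing to Smith normal form yields diagonal entries (1,1,1,1,1,1,1).

Computing H_k = (kernel of ∂_k) / (image of ∂_{k+1}):

  H_0: rank C_0 − rank ∂_1 = 6 − 5 = 1, and the invariant factors of ∂_1 are all 1, so H_0 = Z.
  H_1: rank ker ∂_1 − rank ∂_2 = (12 − 5) − 7 = 0, and the invariant factors of ∂_2 are all 1, so H_1 = 0.
  H_2: rank ker ∂_2 − rank ∂_3 = (8 − 7) − 0 = 1, and there is no ∂_3, so H_2 = Z.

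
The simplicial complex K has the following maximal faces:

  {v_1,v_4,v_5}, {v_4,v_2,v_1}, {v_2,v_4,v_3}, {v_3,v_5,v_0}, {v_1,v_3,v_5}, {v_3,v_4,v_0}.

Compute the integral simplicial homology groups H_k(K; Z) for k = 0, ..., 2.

H_0 = Z,  H_1 = Z,  H_2 = 0.

Order the vertices as v_0 < v_1 < v_2 < v_3 < v_4 < v_5. Listing each simplex with vertices in this order, K has dimension 2 with simplices:

  0-simplices (6): [v_0], [v_1], [v_2], [v_3], [v_4], [v_5]
  1-simplices (12): [v_0,v_3], [v_0,v_4], [v_0,v_5], [v_1,v_2], [v_1,v_3], [v_1,v_4], [v_1,v_5], [v_2,v_3], [v_2,v_4], [v_3,v_4], [v_3,v_5], [v_4,v_5]
  2-simplices (6): [v_0,v_3,v_4], [v_0,v_3,v_5], [v_1,v_2,v_4], [v_1,v_3,v_5], [v_1,v_4,v_5], [v_2,v_3,v_4]

so the chain groups are C_0 ≅ Z^6, C_1 ≅ Z^12, C_2 ≅ Z^6.

The boundary map ∂_1: C_1 → C_0 is given by ∂[p,q] = [q] − [p]. For instance
  ∂[v_3,v_5] = [v_5] − [v_3].
This gives a 6×12 integer matrix of rank 5; reducing to Smith normal form yields diagonal entries (1,1,1,1,1).

∂_2: C_2 → C_1 sends each 2-simplex [p,q,r] to [q,r] − [p,r] + [p,q]. For instance
  ∂[v_1,v_2,v_4] = [v_2,v_4] − [v_1,v_4] + [v_1,v_2],
  ∂[v_0,v_3,v_5] = [v_3,v_5] − [v_0,v_5] + [v_0,v_3].
This gives a 12×6 integer matrix of rank 6; reducing to Smith normal form yields diagonal entries (1,1,1,1,1,1).

Now H_k = ker ∂_k / im ∂_{k+1}, so:

  H_0: rank C_0 − rank ∂_1 = 6 − 5 = 1, and the invariant factors of ∂_1 are all 1, so H_0 ≅ Z.
  H_1: rank ker ∂_1 − rank ∂_2 = (12 − 5) − 6 = 1, and the invariant factors of ∂_2 are all 1, so H_1 ≅ Z.
  H_2: rank ker ∂_2 − rank ∂_3 = (6 − 6) − 0 = 0, and there is no ∂_3, so H_2 ≅ 0.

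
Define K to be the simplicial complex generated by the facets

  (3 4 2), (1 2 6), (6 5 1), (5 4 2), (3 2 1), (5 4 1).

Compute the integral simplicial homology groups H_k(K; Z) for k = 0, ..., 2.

H_0 ≅ Z,  H_1 ≅ Z,  H_2 = 0.

K has 6 vertices, 12 edges, 6 triangles.
rank ∂_0 = 0, rank ∂_1 = 5 ⇒ b_0 = 6 − 0 − 5 = 1; all invariant factors of ∂_1 are 1 so no torsion. So H_0 ≅ Z.
rank ∂_1 = 5, rank ∂_2 = 6 ⇒ b_1 = 12 − 5 − 6 = 1; all invariant factors of ∂_2 are 1 so no torsion. So H_1 ≅ Z.
rank ∂_2 = 6, rank ∂_3 = 0 ⇒ b_2 = 6 − 6 − 0 = 0. So H_2 ≅ 0.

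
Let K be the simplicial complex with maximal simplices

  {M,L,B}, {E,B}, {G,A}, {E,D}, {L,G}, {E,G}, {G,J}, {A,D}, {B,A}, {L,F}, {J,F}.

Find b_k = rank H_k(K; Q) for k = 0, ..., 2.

Order the vertices as A < B < D < E < F < G < J < L < M. Listing each simplex with vertices in this order, K has dimension 2 with simplices:

  0-simplices (9): A, B, D, E, F, G, J, L, M
  1-simplices (13): AB, AD, AG, BE, BL, BM, DE, EG, FJ, FL, GJ, GL, LM
  2-simplices (1): BLM

giving chain groups C_0 ≅ Z^9, C_1 ≅ Z^13, C_2 ≅ Z^1.

∂_1: C_1 → C_0 is given by ∂[p,q] = [q] − [p]. For instance
  ∂BE = E − B.
The resulting 9×13 matrix has rank 8, and its Smith normal form has invariant factors (1,1,1,1,1,1,1,1).

Boundary ∂_2: C_2 → C_1 acts by ∂[p,q,r] = [q,r] − [p,r] + [p,q]. For instance
  ∂BLM = LM − BM + BL.
This gives a 13×1 integer matrix of rank 1; reducing to Smith normal form yields diagonal entries (1).

Now H_k = ker ∂_k / im ∂_{k+1}, so:

  H_0: rank C_0 − rank ∂_1 = 9 − 8 = 1, and the invariant factors of ∂_1 are all 1, so H_0 = Z.
  H_1: rank ker ∂_1 − rank ∂_2 = (13 − 8) − 1 = 4, and the invariant factors of ∂_2 are all 1, so H_1 = Z^4.
  H_2: rank ker ∂_2 − rank ∂_3 = (1 − 1) − 0 = 0, and there is no ∂_3, so H_2 = 0.

Hence the Betti numbers are b_0 = 1, b_1 = 4, b_2 = 0.

b_0 = 1, b_1 = 4, b_2 = 0.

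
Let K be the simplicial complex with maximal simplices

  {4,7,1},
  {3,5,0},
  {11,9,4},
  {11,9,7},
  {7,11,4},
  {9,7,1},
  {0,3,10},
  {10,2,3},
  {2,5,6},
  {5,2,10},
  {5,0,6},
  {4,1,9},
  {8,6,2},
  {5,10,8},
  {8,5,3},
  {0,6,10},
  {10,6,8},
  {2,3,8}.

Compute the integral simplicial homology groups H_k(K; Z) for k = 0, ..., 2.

H_0 = Z^2,  H_1 = Z/2,  H_2 = Z.

We work with the vertex ordering 0 < 1 < 2 < 3 < 4 < 5 < 6 < 7 < 8 < 9 < 10 < 11. The simplices of K, each written with vertices in increasing order, are:

  0-simplices (12): [0], [1], [2], [3], [4], [5], [6], [7], [8], [9], [10], [11]
  1-simplices (27): (27 of them)
  2-simplices (18): (18 of them)

so the chain groups are C_0 ≅ Z^12, C_1 ≅ Z^27, C_2 ≅ Z^18.

∂_1: C_1 → C_0 sends each edge [p,q] (with p < q) to q − p.
The 12×27 boundary matrix has rank 10 and Smith normal form diag(1,1,1,1,1,1,1,1,1,1).

Boundary ∂_2: C_2 → C_1 sends each 2-simplex [p,q,r] to [q,r] − [p,r] + [p,q]. For instance
  ∂[0,3,10] = [3,10] − [0,10] + [0,3],
  ∂[4,9,11] = [9,11] − [4,11] + [4,9].
As a 27×18 matrix over Z this has rank 17, with invariant factors (1,1,1,1,1,1,1,1,1,1,1,1,1,1,1,1,2).

Computing H_k = (kernel of ∂_k) / (image of ∂_{k+1}):

  H_0: rank C_0 − rank ∂_1 = 12 − 10 = 2, and the invariant factors of ∂_1 are all 1, so H_0 = Z^2.
  H_1: rank ker ∂_1 − rank ∂_2 = (27 − 10) − 17 = 0, and ∂_2 has invariant factor 2 > 1, so H_1 = Z/2.
  H_2: rank ker ∂_2 − rank ∂_3 = (18 − 17) − 0 = 1, and there is no ∂_3, so H_2 = Z.

As a check, the Euler characteristic is 12 − 27 + 18 = 3, which agrees with 2 − 0 + 1 = 3.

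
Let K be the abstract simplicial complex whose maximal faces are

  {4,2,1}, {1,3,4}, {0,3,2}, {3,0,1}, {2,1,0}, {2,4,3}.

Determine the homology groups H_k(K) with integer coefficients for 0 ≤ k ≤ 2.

Take the total order 0 < 1 < 2 < 3 < 4 on the vertex set. Then K (dimension 2) consists of the simplices:

  0-simplices (5): [0], [1], [2], [3], [4]
  1-simplices (9): [0,1], [0,2], [0,3], [1,2], [1,3], [1,4], [2,3], [2,4], [3,4]
  2-simplices (6): [0,1,2], [0,1,3], [0,2,3], [1,2,4], [1,3,4], [2,3,4]

Hence C_0 ≅ Z^5, C_1 ≅ Z^9, C_2 ≅ Z^6.

The boundary map ∂_1: C_1 → C_0 is given by ∂[p,q] = [q] − [p].
As a 5×9 matrix over Z this has rank 4, with invariant factors (1,1,1,1).

Boundary ∂_2: C_2 → C_1 acts by ∂[p,q,r] = [q,r] − [p,r] + [p,q]. For instance
  ∂[2,3,4] = [3,4] − [2,4] + [2,3],
  ∂[1,3,4] = [3,4] − [1,4] + [1,3].
The resulting 9×6 matrix has rank 5, and its Smith normal form has invariant factors (1,1,1,1,1).

Computing H_k = (kernel of ∂_k) / (image of ∂_{k+1}):

  H_0: rank C_0 − rank ∂_1 = 5 − 4 = 1, and the invariant factors of ∂_1 are all 1, so H_0 = Z.
  H_1: rank ker ∂_1 − rank ∂_2 = (9 − 4) − 5 = 0, and the invariant factors of ∂_2 are all 1, so H_1 = 0.
  H_2: rank ker ∂_2 − rank ∂_3 = (6 − 5) − 0 = 1, and there is no ∂_3, so H_2 = Z.

H_0 = Z,  H_1 = 0,  H_2 = Z.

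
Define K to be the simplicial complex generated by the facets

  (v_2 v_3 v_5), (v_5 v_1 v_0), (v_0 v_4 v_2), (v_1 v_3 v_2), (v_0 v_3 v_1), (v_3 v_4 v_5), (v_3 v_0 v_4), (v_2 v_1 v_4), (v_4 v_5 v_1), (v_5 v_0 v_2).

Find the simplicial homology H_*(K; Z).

H_0 = Z,  H_1 = Z_2,  H_2 = 0.

We work with the vertex ordering v_0 < v_1 < v_2 < v_3 < v_4 < v_5. The simplices of K, each written with vertices in increasing order, are:

  0-simplices (6): [v_0], [v_1], [v_2], [v_3], [v_4], [v_5]
  1-simplices (15): (15 of them)
  2-simplices (10): [v_0,v_1,v_3], [v_0,v_1,v_5], [v_0,v_2,v_4], [v_0,v_2,v_5], [v_0,v_3,v_4], [v_1,v_2,v_3], [v_1,v_2,v_4], [v_1,v_4,v_5], [v_2,v_3,v_5], [v_3,v_4,v_5]

giving chain groups C_0 ≅ Z^6, C_1 ≅ Z^15, C_2 ≅ Z^10.

The boundary map ∂_1: C_1 → C_0 is given by ∂[p,q] = [q] − [p]. For instance
  ∂[v_1,v_5] = [v_5] − [v_1].
The 6×15 boundary matrix has rank 5 and Smith normal form diag(1,1,1,1,1).

The boundary map ∂_2: C_2 → C_1 sends each 2-simplex [p,q,r] to [q,r] − [p,r] + [p,q]. For instance
  ∂[v_1,v_4,v_5] = [v_4,v_5] − [v_1,v_5] + [v_1,v_4],
  ∂[v_2,v_3,v_5] = [v_3,v_5] − [v_2,v_5] + [v_2,v_3].
This gives a 15×10 integer matrix of rank 10; reducing to Smith normal form yields diagonal entries (1,1,1,1,1,1,1,1,1,2).

Reading off H_k = ker ∂_k / im ∂_{k+1}:

  H_0: rank C_0 − rank ∂_1 = 6 − 5 = 1, and the invariant factors of ∂_1 are all 1, so H_0 = Z.
  H_1: rank ker ∂_1 − rank ∂_2 = (15 − 5) − 10 = 0, and ∂_2 has invariant factor 2 > 1, so H_1 = Z_2.
  H_2: rank ker ∂_2 − rank ∂_3 = (10 − 10) − 0 = 0, and there is no ∂_3, so H_2 = 0.

As a check, the Euler characteristic is 6 − 15 + 10 = 1, which agrees with 1 − 0 + 0 = 1.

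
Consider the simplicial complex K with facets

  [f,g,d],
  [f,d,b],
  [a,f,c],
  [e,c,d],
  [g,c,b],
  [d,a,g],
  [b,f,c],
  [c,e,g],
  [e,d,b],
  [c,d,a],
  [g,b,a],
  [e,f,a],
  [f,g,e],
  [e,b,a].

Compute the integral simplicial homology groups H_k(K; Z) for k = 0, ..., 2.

H_0 = Z,  H_1 = Z^2,  H_2 = Z.

Fix the vertex order a < b < c < d < e < f < g and write every simplex with vertices in increasing order. Then dim K = 2 and the simplices of K are:

  0-simplices (7): a, b, c, d, e, f, g
  1-simplices (21): ab, ac, ad, ae, af, ag, bc, bd, be, bf, bg, cd, ce, cf, cg, de, df, dg, ef, eg, fg
  2-simplices (14): abe, abg, acd, acf, adg, aef, bcf, bcg, bde, bdf, cde, ceg, dfg, efg

giving chain groups C_0 ≅ Z^7, C_1 ≅ Z^21, C_2 ≅ Z^14.

∂_1: C_1 → C_0 maps an edge to its endpoints' difference, ∂[p,q] = q − p.
The 7×21 boundary matrix has rank 6 and Smith normal form diag(1,1,1,1,1,1).

Boundary ∂_2: C_2 → C_1 sends each 2-simplex [p,q,r] to [q,r] − [p,r] + [p,q]. For instance
  ∂ceg = eg − cg + ce,
  ∂bcf = cf − bf + bc.
The 21×14 boundary matrix has rank 13 and Smith normal form diag(1,1,1,1,1,1,1,1,1,1,1,1,1).

Reading off H_k = ker ∂_k / im ∂_{k+1}:

  H_0: rank C_0 − rank ∂_1 = 7 − 6 = 1, and the invariant factors of ∂_1 are all 1, so H_0 = Z.
  H_1: rank ker ∂_1 − rank ∂_2 = (21 − 6) − 13 = 2, and the invariant factors of ∂_2 are all 1, so H_1 = Z^2.
  H_2: rank ker ∂_2 − rank ∂_3 = (14 − 13) − 0 = 1, and there is no ∂_3, so H_2 = Z.

As a check, the Euler characteristic is 7 − 21 + 14 = 0, which agrees with 1 − 2 + 1 = 0.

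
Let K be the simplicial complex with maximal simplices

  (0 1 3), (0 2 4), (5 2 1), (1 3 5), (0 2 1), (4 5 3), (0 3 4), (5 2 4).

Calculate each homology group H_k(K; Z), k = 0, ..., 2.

H_0 = Z,  H_1 = 0,  H_2 = Z.

Order the vertices as 0 < 1 < 2 < 3 < 4 < 5. Listing each simplex with vertices in this order, K has dimension 2 with simplices:

  0-simplices (6): [0], [1], [2], [3], [4], [5]
  1-simplices (12): [0,1], [0,2], [0,3], [0,4], [1,2], [1,3], [1,5], [2,4], [2,5], [3,4], [3,5], [4,5]
  2-simplices (8): [0,1,2], [0,1,3], [0,2,4], [0,3,4], [1,2,5], [1,3,5], [2,4,5], [3,4,5]

giving chain groups C_0 ≅ Z^6, C_1 ≅ Z^12, C_2 ≅ Z^8.

The boundary map ∂_1: C_1 → C_0 maps an edge to its endpoints' difference, ∂[p,q] = q − p. For instance
  ∂[2,5] = [5] − [2].
The resulting 6×12 matrix has rank 5, and its Smith normal form has invariant factors (1,1,1,1,1).

∂_2: C_2 → C_1 maps a triangle to the signed sum of its edges. For instance
  ∂[0,3,4] = [3,4] − [0,4] + [0,3],
  ∂[0,1,2] = [1,2] − [0,2] + [0,1].
The resulting 12×8 matrix has rank 7, and its Smith normal form has invariant factors (1,1,1,1,1,1,1).

Reading off H_k = ker ∂_k / im ∂_{k+1}:

  H_0: rank C_0 − rank ∂_1 = 6 − 5 = 1, and the invariant factors of ∂_1 are all 1, so H_0 ≅ Z.
  H_1: rank ker ∂_1 − rank ∂_2 = (12 − 5) − 7 = 0, and the invariant factors of ∂_2 are all 1, so H_1 ≅ 0.
  H_2: rank ker ∂_2 − rank ∂_3 = (8 − 7) − 0 = 1, and there is no ∂_3, so H_2 ≅ Z.

As a check, the Euler characteristic is 6 − 12 + 8 = 2, which agrees with 1 − 0 + 1 = 2.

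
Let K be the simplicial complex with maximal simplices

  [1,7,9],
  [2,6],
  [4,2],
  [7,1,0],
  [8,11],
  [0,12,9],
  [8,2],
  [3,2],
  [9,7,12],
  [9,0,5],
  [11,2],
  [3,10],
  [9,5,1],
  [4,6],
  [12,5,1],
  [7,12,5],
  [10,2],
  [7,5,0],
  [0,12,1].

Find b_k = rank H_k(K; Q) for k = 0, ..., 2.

b_0 = 2, b_1 = 3, b_2 = 0.

Fix the vertex order 0 < 1 < 2 < 3 < 4 < 5 < 6 < 7 < 8 < 9 < 10 < 11 < 12 and write every simplex with vertices in increasing order. Then dim K = 2 and the simplices of K are:

  0-simplices (13): [0], [1], [2], [3], [4], [5], [6], [7], [8], [9], [10], [11], [12]
  1-simplices (24): (24 of them)
  2-simplices (10): [0,1,7], [0,1,12], [0,5,7], [0,5,9], [0,9,12], [1,5,9], [1,5,12], [1,7,9], [5,7,12], [7,9,12]

giving chain groups C_0 ≅ Z^13, C_1 ≅ Z^24, C_2 ≅ Z^10.

The boundary map ∂_1: C_1 → C_0 maps an edge to its endpoints' difference, ∂[p,q] = q − p. For instance
  ∂[8,11] = [11] − [8].
The resulting 13×24 matrix has rank 11, and its Smith normal form has invariant factors (1,1,1,1,1,1,1,1,1,1,1).

Boundary ∂_2: C_2 → C_1 maps a triangle to the signed sum of its edges. For instance
  ∂[1,7,9] = [7,9] − [1,9] + [1,7],
  ∂[0,5,7] = [5,7] − [0,7] + [0,5].
As a 24×10 matrix over Z this has rank 10, with invariant factors (1,1,1,1,1,1,1,1,1,2).

Computing H_k = (kernel of ∂_k) / (image of ∂_{k+1}):

  H_0: rank C_0 − rank ∂_1 = 13 − 11 = 2, and the invariant factors of ∂_1 are all 1, so H_0 = Z^2.
  H_1: rank ker ∂_1 − rank ∂_2 = (24 − 11) − 10 = 3, and ∂_2 has invariant factor 2 > 1, so H_1 = Z^3 ⊕ Z_2.
  H_2: rank ker ∂_2 − rank ∂_3 = (10 − 10) − 0 = 0, and there is no ∂_3, so H_2 = 0.

As a check, the Euler characteristic is 13 − 24 + 10 = -1, which agrees with 2 − 3 + 0 = -1.

Hence the Betti numbers are b_0 = 2, b_1 = 3, b_2 = 0.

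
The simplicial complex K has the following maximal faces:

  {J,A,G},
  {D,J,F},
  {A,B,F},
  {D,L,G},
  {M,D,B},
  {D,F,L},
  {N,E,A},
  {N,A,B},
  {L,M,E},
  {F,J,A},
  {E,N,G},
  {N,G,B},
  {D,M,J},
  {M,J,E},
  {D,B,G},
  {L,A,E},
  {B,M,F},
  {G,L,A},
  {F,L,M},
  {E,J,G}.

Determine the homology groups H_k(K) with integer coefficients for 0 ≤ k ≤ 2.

H_0 = Z,  H_1 = Z ⊕ Z/2,  H_2 = 0.

We work with the vertex ordering A < B < D < E < F < G < J < L < M < N. The simplices of K, each written with vertices in increasing order, are:

  0-simplices (10): A, B, D, E, F, G, J, L, M, N
  1-simplices (30): AB, AE, AF, AG, AJ, AL, AN, BD, BF, BG, BM, BN, DF, DG, DJ, DL, DM, EG, EJ, EL, EM, EN, FJ, FL, FM, GJ, GL, GN, JM, LM
  2-simplices (20): ABF, ABN, AEL, AEN, AFJ, AGJ, AGL, BDG, BDM, BFM, BGN, DFJ, DFL, DGL, DJM, EGJ, EGN, EJM, ELM, FLM

so the chain groups are C_0 ≅ Z^10, C_1 ≅ Z^30, C_2 ≅ Z^20.

The boundary map ∂_1: C_1 → C_0 is given by ∂[p,q] = [q] − [p]. For instance
  ∂AJ = J − A.
As a 10×30 matrix over Z this has rank 9, with invariant factors (1,1,1,1,1,1,1,1,1).

∂_2: C_2 → C_1 acts by ∂[p,q,r] = [q,r] − [p,r] + [p,q]. For instance
  ∂DFJ = FJ − DJ + DF,
  ∂EGJ = GJ − EJ + EG.
This gives a 30×20 integer matrix of rank 20; reducing to Smith normal form yields diagonal entries (1,1,1,1,1,1,1,1,1,1,1,1,1,1,1,1,1,1,1,2).

Reading off H_k = ker ∂_k / im ∂_{k+1}:

  H_0: rank C_0 − rank ∂_1 = 10 − 9 = 1, and the invariant factors of ∂_1 are all 1, so H_0 = Z.
  H_1: rank ker ∂_1 − rank ∂_2 = (30 − 9) − 20 = 1, and ∂_2 has invariant factor 2 > 1, so H_1 = Z ⊕ Z/2.
  H_2: rank ker ∂_2 − rank ∂_3 = (20 − 20) − 0 = 0, and there is no ∂_3, so H_2 = 0.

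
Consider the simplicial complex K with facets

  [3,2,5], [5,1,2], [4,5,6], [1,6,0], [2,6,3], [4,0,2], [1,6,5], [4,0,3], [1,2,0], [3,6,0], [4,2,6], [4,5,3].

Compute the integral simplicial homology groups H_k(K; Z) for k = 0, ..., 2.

Take the total order 0 < 1 < 2 < 3 < 4 < 5 < 6 on the vertex set. Then K (dimension 2) consists of the simplices:

  0-simplices (7): [0], [1], [2], [3], [4], [5], [6]
  1-simplices (18): [0,1], [0,2], [0,3], [0,4], [0,6], [1,2], [1,5], [1,6], [2,3], [2,4], [2,5], [2,6], [3,4], [3,5], [3,6], [4,5], [4,6], [5,6]
  2-simplices (12): [0,1,2], [0,1,6], [0,2,4], [0,3,4], [0,3,6], [1,2,5], [1,5,6], [2,3,5], [2,3,6], [2,4,6], [3,4,5], [4,5,6]

so the chain groups are C_0 ≅ Z^7, C_1 ≅ Z^18, C_2 ≅ Z^12.

Boundary ∂_1: C_1 → C_0 sends each edge [p,q] (with p < q) to q − p. For instance
  ∂[5,6] = [6] − [5].
As a 7×18 matrix over Z this has rank 6, with invariant factors (1,1,1,1,1,1).

The boundary map ∂_2: C_2 → C_1 acts by ∂[p,q,r] = [q,r] − [p,r] + [p,q]. For instance
  ∂[0,3,4] = [3,4] − [0,4] + [0,3],
  ∂[0,1,2] = [1,2] − [0,2] + [0,1].
As a 18×12 matrix over Z this has rank 12, with invariant factors (1,1,1,1,1,1,1,1,1,1,1,2).

Now H_k = ker ∂_k / im ∂_{k+1}, so:

  H_0: rank C_0 − rank ∂_1 = 7 − 6 = 1, and the invariant factors of ∂_1 are all 1, so H_0 = Z.
  H_1: rank ker ∂_1 − rank ∂_2 = (18 − 6) − 12 = 0, and ∂_2 has invariant factor 2 > 1, so H_1 = Z/2.
  H_2: rank ker ∂_2 − rank ∂_3 = (12 − 12) − 0 = 0, and there is no ∂_3, so H_2 = 0.

As a check, the Euler characteristic is 7 − 18 + 12 = 1, which agrees with 1 − 0 + 0 = 1.

H_0 ≅ Z,  H_1 ≅ Z/2,  H_2 = 0.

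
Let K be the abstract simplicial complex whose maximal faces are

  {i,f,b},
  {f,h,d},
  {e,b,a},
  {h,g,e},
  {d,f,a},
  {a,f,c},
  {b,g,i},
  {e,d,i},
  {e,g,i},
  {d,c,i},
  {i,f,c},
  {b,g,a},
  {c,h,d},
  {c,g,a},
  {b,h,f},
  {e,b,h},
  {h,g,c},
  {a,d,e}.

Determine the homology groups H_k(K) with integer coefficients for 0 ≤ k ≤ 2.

H_0 = Z,  H_1 = Z ⊕ Z/2,  H_2 = 0.

K has 9 vertices, 27 edges, 18 triangles.
rank ∂_0 = 0, rank ∂_1 = 8 ⇒ b_0 = 9 − 0 − 8 = 1; all invariant factors of ∂_1 are 1 so no torsion. So H_0 ≅ Z.
rank ∂_1 = 8, rank ∂_2 = 18 ⇒ b_1 = 27 − 8 − 18 = 1; ∂_2 has invariant factor(s) [2] giving torsion. So H_1 ≅ Z ⊕ Z/2.
rank ∂_2 = 18, rank ∂_3 = 0 ⇒ b_2 = 18 − 18 − 0 = 0. So H_2 ≅ 0.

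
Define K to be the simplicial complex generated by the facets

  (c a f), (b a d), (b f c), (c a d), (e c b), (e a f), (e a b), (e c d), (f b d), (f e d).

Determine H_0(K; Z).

Order the vertices as a < b < c < d < e < f. Listing each simplex with vertices in this order, K has dimension 2 with simplices:

  0-simplices (6): a, b, c, d, e, f
  1-simplices (15): ab, ac, ad, ae, af, bc, bd, be, bf, cd, ce, cf, de, df, ef
  2-simplices (10): abd, abe, acd, acf, aef, bce, bcf, bdf, cde, def

so the chain groups are C_0 ≅ Z^6, C_1 ≅ Z^15, C_2 ≅ Z^10.

∂_1: C_1 → C_0 is given by ∂[p,q] = [q] − [p].
The resulting 6×15 matrix has rank 5, and its Smith normal form has invariant factors (1,1,1,1,1).

Boundary ∂_2: C_2 → C_1 acts by ∂[p,q,r] = [q,r] − [p,r] + [p,q]. For instance
  ∂cde = de − ce + cd,
  ∂acf = cf − af + ac.
The resulting 15×10 matrix has rank 10, and its Smith normal form has invariant factors (1,1,1,1,1,1,1,1,1,2).

Reading off H_k = ker ∂_k / im ∂_{k+1}:

  H_0: rank C_0 − rank ∂_1 = 6 − 5 = 1, and the invariant factors of ∂_1 are all 1, so H_0 ≅ Z.

(K is a triangulation of the real projective plane RP^2.)

H_0 = Z.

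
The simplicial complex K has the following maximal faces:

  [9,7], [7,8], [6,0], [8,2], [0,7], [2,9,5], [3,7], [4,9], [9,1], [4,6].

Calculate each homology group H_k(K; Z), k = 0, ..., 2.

H_0 = Z,  H_1 = Z^2,  H_2 = 0.

We work with the vertex ordering 0 < 1 < 2 < 3 < 4 < 5 < 6 < 7 < 8 < 9. The simplices of K, each written with vertices in increasing order, are:

  0-simplices (10): [0], [1], [2], [3], [4], [5], [6], [7], [8], [9]
  1-simplices (12): [0,6], [0,7], [1,9], [2,5], [2,8], [2,9], [3,7], [4,6], [4,9], [5,9], [7,8], [7,9]
  2-simplices (1): [2,5,9]

so the chain groups are C_0 ≅ Z^10, C_1 ≅ Z^12, C_2 ≅ Z^1.

∂_1: C_1 → C_0 maps an edge to its endpoints' difference, ∂[p,q] = q − p. For instance
  ∂[2,9] = [9] − [2].
This gives a 10×12 integer matrix of rank 9; reducing to Smith normal form yields diagonal entries (1,1,1,1,1,1,1,1,1).

The boundary map ∂_2: C_2 → C_1 acts by ∂[p,q,r] = [q,r] − [p,r] + [p,q]. For instance
  ∂[2,5,9] = [5,9] − [2,9] + [2,5].
This gives a 12×1 integer matrix of rank 1; reducing to Smith normal form yields diagonal entries (1).

From H_k ≅ ker(∂_k) / im(∂_{k+1}) we obtain:

  H_0: rank C_0 − rank ∂_1 = 10 − 9 = 1, and the invariant factors of ∂_1 are all 1, so H_0 ≅ Z.
  H_1: rank ker ∂_1 − rank ∂_2 = (12 − 9) − 1 = 2, and the invariant factors of ∂_2 are all 1, so H_1 ≅ Z^2.
  H_2: rank ker ∂_2 − rank ∂_3 = (1 − 1) − 0 = 0, and there is no ∂_3, so H_2 ≅ 0.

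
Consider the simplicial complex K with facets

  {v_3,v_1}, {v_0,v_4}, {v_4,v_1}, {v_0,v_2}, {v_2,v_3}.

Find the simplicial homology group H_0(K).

We work with the vertex ordering v_0 < v_1 < v_2 < v_3 < v_4. The simplices of K, each written with vertices in increasing order, are:

  0-simplices (5): [v_0], [v_1], [v_2], [v_3], [v_4]
  1-simplices (5): [v_0,v_2], [v_0,v_4], [v_1,v_3], [v_1,v_4], [v_2,v_3]

Hence C_0 ≅ Z^5, C_1 ≅ Z^5.

The boundary map ∂_1: C_1 → C_0 is given by ∂[p,q] = [q] − [p]. For instance
  ∂[v_1,v_3] = [v_3] − [v_1].
As a 5×5 matrix over Z this has rank 4, with invariant factors (1,1,1,1).

From H_k ≅ ker(∂_k) / im(∂_{k+1}) we obtain:

  H_0: rank C_0 − rank ∂_1 = 5 − 4 = 1, and the invariant factors of ∂_1 are all 1, so H_0 = Z.

H_0 = Z.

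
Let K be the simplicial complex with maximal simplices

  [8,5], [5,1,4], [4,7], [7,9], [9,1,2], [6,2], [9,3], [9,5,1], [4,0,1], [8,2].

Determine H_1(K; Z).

H_1 ≅ Z^2.

Order the vertices as 0 < 1 < 2 < 3 < 4 < 5 < 6 < 7 < 8 < 9. Listing each simplex with vertices in this order, K has dimension 2 with simplices:

  0-simplices (10): [0], [1], [2], [3], [4], [5], [6], [7], [8], [9]
  1-simplices (15): [0,1], [0,4], [1,2], [1,4], [1,5], [1,9], [2,6], [2,8], [2,9], [3,9], [4,5], [4,7], [5,8], [5,9], [7,9]
  2-simplices (4): [0,1,4], [1,2,9], [1,4,5], [1,5,9]

Hence C_0 ≅ Z^10, C_1 ≅ Z^15, C_2 ≅ Z^4.

∂_1: C_1 → C_0 maps an edge to its endpoints' difference, ∂[p,q] = q − p.
The resulting 10×15 matrix has rank 9, and its Smith normal form has invariant factors (1,1,1,1,1,1,1,1,1).

Boundary ∂_2: C_2 → C_1 acts by ∂[p,q,r] = [q,r] − [p,r] + [p,q]. For instance
  ∂[0,1,4] = [1,4] − [0,4] + [0,1],
  ∂[1,5,9] = [5,9] − [1,9] + [1,5].
The 15×4 boundary matrix has rank 4 and Smith normal form diag(1,1,1,1).

Reading off H_k = ker ∂_k / im ∂_{k+1}:

  H_1: rank ker ∂_1 − rank ∂_2 = (15 − 9) − 4 = 2, and the invariant factors of ∂_2 are all 1, so H_1 ≅ Z^2.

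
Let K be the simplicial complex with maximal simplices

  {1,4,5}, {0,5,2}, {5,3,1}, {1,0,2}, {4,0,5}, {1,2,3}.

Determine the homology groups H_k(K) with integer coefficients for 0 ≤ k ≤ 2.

H_0 ≅ Z,  H_1 ≅ Z,  H_2 = 0.

Order the vertices as 0 < 1 < 2 < 3 < 4 < 5. Listing each simplex with vertices in this order, K has dimension 2 with simplices:

  0-simplices (6): [0], [1], [2], [3], [4], [5]
  1-simplices (12): [0,1], [0,2], [0,4], [0,5], [1,2], [1,3], [1,4], [1,5], [2,3], [2,5], [3,5], [4,5]
  2-simplices (6): [0,1,2], [0,2,5], [0,4,5], [1,2,3], [1,3,5], [1,4,5]

so the chain groups are C_0 ≅ Z^6, C_1 ≅ Z^12, C_2 ≅ Z^6.

∂_1: C_1 → C_0 is given by ∂[p,q] = [q] − [p].
As a 6×12 matrix over Z this has rank 5, with invariant factors (1,1,1,1,1).

∂_2: C_2 → C_1 sends each 2-simplex [p,q,r] to [q,r] − [p,r] + [p,q]. For instance
  ∂[1,3,5] = [3,5] − [1,5] + [1,3],
  ∂[1,2,3] = [2,3] − [1,3] + [1,2].
This gives a 12×6 integer matrix of rank 6; reducing to Smith normal form yields diagonal entries (1,1,1,1,1,1).

Computing H_k = (kernel of ∂_k) / (image of ∂_{k+1}):

  H_0: rank C_0 − rank ∂_1 = 6 − 5 = 1, and the invariant factors of ∂_1 are all 1, so H_0 = Z.
  H_1: rank ker ∂_1 − rank ∂_2 = (12 − 5) − 6 = 1, and the invariant factors of ∂_2 are all 1, so H_1 = Z.
  H_2: rank ker ∂_2 − rank ∂_3 = (6 − 6) − 0 = 0, and there is no ∂_3, so H_2 = 0.

(K is a triangulation of the cylinder S^1 x I.)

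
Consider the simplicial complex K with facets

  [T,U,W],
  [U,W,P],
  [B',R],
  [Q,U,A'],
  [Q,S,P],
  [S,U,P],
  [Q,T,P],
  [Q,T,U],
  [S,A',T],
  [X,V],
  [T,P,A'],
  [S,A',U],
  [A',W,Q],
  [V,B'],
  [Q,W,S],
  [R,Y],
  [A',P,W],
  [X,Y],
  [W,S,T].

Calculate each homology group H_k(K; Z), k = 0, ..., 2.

Fix the vertex order P < Q < R < S < T < U < V < W < X < Y < A' < B' and write every simplex with vertices in increasing order. Then dim K = 2 and the simplices of K are:

  0-simplices (12): [P], [Q], [R], [S], [T], [U], [V], [W], [X], [Y], [A'], [B']
  1-simplices (26): (26 of them)
  2-simplices (14): [P,Q,S], [P,Q,T], [P,S,U], [P,T,A'], [P,U,W], [P,W,A'], [Q,S,W], [Q,T,U], [Q,U,A'], [Q,W,A'], [S,T,W], [S,T,A'], [S,U,A'], [T,U,W]

Hence C_0 ≅ Z^12, C_1 ≅ Z^26, C_2 ≅ Z^14.

∂_1: C_1 → C_0 is given by ∂[p,q] = [q] − [p].
The resulting 12×26 matrix has rank 10, and its Smith normal form has invariant factors (1,1,1,1,1,1,1,1,1,1).

The boundary map ∂_2: C_2 → C_1 maps a triangle to the signed sum of its edges. For instance
  ∂[P,Q,S] = [Q,S] − [P,S] + [P,Q],
  ∂[Q,S,W] = [S,W] − [Q,W] + [Q,S].
This gives a 26×14 integer matrix of rank 13; reducing to Smith normal form yields diagonal entries (1,1,1,1,1,1,1,1,1,1,1,1,1).

Reading off H_k = ker ∂_k / im ∂_{k+1}:

  H_0: rank C_0 − rank ∂_1 = 12 − 10 = 2, and the invariant factors of ∂_1 are all 1, so H_0 = Z^2.
  H_1: rank ker ∂_1 − rank ∂_2 = (26 − 10) − 13 = 3, and the invariant factors of ∂_2 are all 1, so H_1 = Z^3.
  H_2: rank ker ∂_2 − rank ∂_3 = (14 − 13) − 0 = 1, and there is no ∂_3, so H_2 = Z.

As a check, the Euler characteristic is 12 − 26 + 14 = 0, which agrees with 2 − 3 + 1 = 0.

H_0 ≅ Z^2,  H_1 ≅ Z^3,  H_2 ≅ Z.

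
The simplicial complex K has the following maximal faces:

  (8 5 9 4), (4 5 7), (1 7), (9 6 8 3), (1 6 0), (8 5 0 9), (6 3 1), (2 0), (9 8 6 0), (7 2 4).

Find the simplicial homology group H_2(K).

H_2 = 0.

Order the vertices as 0 < 1 < 2 < 3 < 4 < 5 < 6 < 7 < 8 < 9. Listing each simplex with vertices in this order, K has dimension 3 with simplices:

  0-simplices (10): [0], [1], [2], [3], [4], [5], [6], [7], [8], [9]
  1-simplices (24): (24 of them)
  2-simplices (17): [0,1,6], [0,5,8], [0,5,9], [0,6,8], [0,6,9], [0,8,9], [1,3,6], [2,4,7], [3,6,8], [3,6,9], [3,8,9], [4,5,7], [4,5,8], [4,5,9], [4,8,9], [5,8,9], [6,8,9]
  3-simplices (4): [0,5,8,9], [0,6,8,9], [3,6,8,9], [4,5,8,9]

Hence C_0 ≅ Z^10, C_1 ≅ Z^24, C_2 ≅ Z^17, C_3 ≅ Z^4.

The boundary map ∂_1: C_1 → C_0 sends each edge [p,q] (with p < q) to q − p. For instance
  ∂[4,7] = [7] − [4].
The resulting 10×24 matrix has rank 9, and its Smith normal form has invariant factors (1,1,1,1,1,1,1,1,1).

Boundary ∂_2: C_2 → C_1 maps a triangle to the signed sum of its edges. For instance
  ∂[3,6,8] = [6,8] − [3,8] + [3,6],
  ∂[2,4,7] = [4,7] − [2,7] + [2,4].
As a 24×17 matrix over Z this has rank 13, with invariant factors (1,1,1,1,1,1,1,1,1,1,1,1,1).

Boundary ∂_3: C_3 → C_2 sends each 3-simplex σ to the alternating sum Σ_i (−1)^i (σ with its i-th vertex removed). For instance
  ∂[4,5,8,9] = [5,8,9] − [4,8,9] + [4,5,9] − [4,5,8],
  ∂[0,6,8,9] = [6,8,9] − [0,8,9] + [0,6,9] − [0,6,8].
The 17×4 boundary matrix has rank 4 and Smith normal form diag(1,1,1,1).

Computing H_k = (kernel of ∂_k) / (image of ∂_{k+1}):

  H_2: rank ker ∂_2 − rank ∂_3 = (17 − 13) − 4 = 0, and the invariant factors of ∂_3 are all 1, so H_2 ≅ 0.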